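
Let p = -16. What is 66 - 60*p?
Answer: 1026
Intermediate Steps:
66 - 60*p = 66 - 60*(-16) = 66 + 960 = 1026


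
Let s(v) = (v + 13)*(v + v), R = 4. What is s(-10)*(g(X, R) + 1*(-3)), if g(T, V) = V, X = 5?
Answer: -60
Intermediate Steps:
s(v) = 2*v*(13 + v) (s(v) = (13 + v)*(2*v) = 2*v*(13 + v))
s(-10)*(g(X, R) + 1*(-3)) = (2*(-10)*(13 - 10))*(4 + 1*(-3)) = (2*(-10)*3)*(4 - 3) = -60*1 = -60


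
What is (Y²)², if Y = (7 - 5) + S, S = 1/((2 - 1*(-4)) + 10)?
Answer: 1185921/65536 ≈ 18.096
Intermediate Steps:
S = 1/16 (S = 1/((2 + 4) + 10) = 1/(6 + 10) = 1/16 ≈ 0.062500)
Y = 33/16 (Y = (7 - 5) + 1/16 = 2 + 1/16 = 33/16 ≈ 2.0625)
(Y²)² = ((33/16)²)² = (1089/256)² = 1185921/65536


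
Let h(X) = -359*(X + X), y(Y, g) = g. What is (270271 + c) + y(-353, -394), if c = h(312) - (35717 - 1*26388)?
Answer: 36532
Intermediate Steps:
h(X) = -718*X
c = -233345 (c = -718*312 - (35717 - 1*26388) = -224016 - (35717 - 26388) = -224016 - 1*9329 = -224016 - 9329 = -233345)
(270271 + c) + y(-353, -394) = (270271 - 233345) - 394 = 36926 - 394 = 36532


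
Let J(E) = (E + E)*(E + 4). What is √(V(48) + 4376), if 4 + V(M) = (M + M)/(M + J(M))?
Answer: √48201510/105 ≈ 66.121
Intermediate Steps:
J(E) = 2*E*(4 + E) (J(E) = (2*E)*(4 + E) = 2*E*(4 + E))
V(M) = -4 + 2*M/(M + 2*M*(4 + M)) (V(M) = -4 + (M + M)/(M + 2*M*(4 + M)) = -4 + (2*M)/(M + 2*M*(4 + M)) = -4 + 2*M/(M + 2*M*(4 + M)))
√(V(48) + 4376) = √(2*(-17 - 4*48)/(9 + 2*48) + 4376) = √(2*(-17 - 192)/(9 + 96) + 4376) = √(2*(-209)/105 + 4376) = √(2*(1/105)*(-209) + 4376) = √(-418/105 + 4376) = √(459062/105) = √48201510/105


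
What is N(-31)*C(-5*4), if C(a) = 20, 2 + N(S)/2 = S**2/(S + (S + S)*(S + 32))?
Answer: -1480/3 ≈ -493.33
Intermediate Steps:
N(S) = -4 + 2*S**2/(S + 2*S*(32 + S)) (N(S) = -4 + 2*(S**2/(S + (S + S)*(S + 32))) = -4 + 2*(S**2/(S + (2*S)*(32 + S))) = -4 + 2*(S**2/(S + 2*S*(32 + S))) = -4 + 2*S**2/(S + 2*S*(32 + S)))
N(-31)*C(-5*4) = (2*(-130 - 3*(-31))/(65 + 2*(-31)))*20 = (2*(-130 + 93)/(65 - 62))*20 = (2*(-37)/3)*20 = (2*(1/3)*(-37))*20 = -74/3*20 = -1480/3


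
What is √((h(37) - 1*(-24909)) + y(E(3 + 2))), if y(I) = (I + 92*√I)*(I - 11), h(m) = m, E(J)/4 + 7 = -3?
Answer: √(26986 - 9384*I*√10) ≈ 183.16 - 81.007*I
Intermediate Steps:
E(J) = -40 (E(J) = -28 + 4*(-3) = -28 - 12 = -40)
y(I) = (-11 + I)*(I + 92*√I) (y(I) = (I + 92*√I)*(-11 + I) = (-11 + I)*(I + 92*√I))
√((h(37) - 1*(-24909)) + y(E(3 + 2))) = √((37 - 1*(-24909)) + ((-40)² - 2024*I*√10 - 11*(-40) + 92*(-40)^(3/2))) = √((37 + 24909) + (1600 - 2024*I*√10 + 440 + 92*(-80*I*√10))) = √(24946 + (1600 - 2024*I*√10 + 440 - 7360*I*√10)) = √(24946 + (2040 - 9384*I*√10)) = √(26986 - 9384*I*√10)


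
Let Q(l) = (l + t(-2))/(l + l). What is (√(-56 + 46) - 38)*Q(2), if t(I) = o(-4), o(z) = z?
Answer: 19 - I*√10/2 ≈ 19.0 - 1.5811*I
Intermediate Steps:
t(I) = -4
Q(l) = (-4 + l)/(2*l) (Q(l) = (l - 4)/(l + l) = (-4 + l)/((2*l)) = (-4 + l)*(1/(2*l)) = (-4 + l)/(2*l))
(√(-56 + 46) - 38)*Q(2) = (√(-56 + 46) - 38)*((½)*(-4 + 2)/2) = (√(-10) - 38)*((½)*(½)*(-2)) = (I*√10 - 38)*(-½) = (-38 + I*√10)*(-½) = 19 - I*√10/2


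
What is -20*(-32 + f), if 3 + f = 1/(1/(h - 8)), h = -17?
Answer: 1200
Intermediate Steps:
f = -28 (f = -3 + 1/(1/(-17 - 8)) = -3 + 1/(1/(-25)) = -3 + 1/(-1/25) = -3 - 25 = -28)
-20*(-32 + f) = -20*(-32 - 28) = -20*(-60) = 1200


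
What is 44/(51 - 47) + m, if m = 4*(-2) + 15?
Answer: 18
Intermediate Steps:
m = 7 (m = -8 + 15 = 7)
44/(51 - 47) + m = 44/(51 - 47) + 7 = 44/4 + 7 = 44*(¼) + 7 = 11 + 7 = 18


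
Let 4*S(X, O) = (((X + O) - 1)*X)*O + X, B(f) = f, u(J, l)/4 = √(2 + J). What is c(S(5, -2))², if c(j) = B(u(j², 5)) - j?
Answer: 4337/16 + 15*√257/2 ≈ 391.30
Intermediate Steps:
u(J, l) = 4*√(2 + J)
S(X, O) = X/4 + O*X*(-1 + O + X)/4 (S(X, O) = ((((X + O) - 1)*X)*O + X)/4 = ((((O + X) - 1)*X)*O + X)/4 = (((-1 + O + X)*X)*O + X)/4 = ((X*(-1 + O + X))*O + X)/4 = (O*X*(-1 + O + X) + X)/4 = (X + O*X*(-1 + O + X))/4 = X/4 + O*X*(-1 + O + X)/4)
c(j) = -j + 4*√(2 + j²) (c(j) = 4*√(2 + j²) - j = -j + 4*√(2 + j²))
c(S(5, -2))² = (-5*(1 + (-2)² - 1*(-2) - 2*5)/4 + 4*√(2 + ((¼)*5*(1 + (-2)² - 1*(-2) - 2*5))²))² = (-5*(1 + 4 + 2 - 10)/4 + 4*√(2 + ((¼)*5*(1 + 4 + 2 - 10))²))² = (-5*(-3)/4 + 4*√(2 + ((¼)*5*(-3))²))² = (-1*(-15/4) + 4*√(2 + (-15/4)²))² = (15/4 + 4*√(2 + 225/16))² = (15/4 + 4*√(257/16))² = (15/4 + 4*(√257/4))² = (15/4 + √257)²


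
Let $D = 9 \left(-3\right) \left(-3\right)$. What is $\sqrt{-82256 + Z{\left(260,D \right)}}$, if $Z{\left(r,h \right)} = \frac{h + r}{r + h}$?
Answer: $i \sqrt{82255} \approx 286.8 i$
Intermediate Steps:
$D = 81$ ($D = \left(-27\right) \left(-3\right) = 81$)
$Z{\left(r,h \right)} = 1$ ($Z{\left(r,h \right)} = \frac{h + r}{h + r} = 1$)
$\sqrt{-82256 + Z{\left(260,D \right)}} = \sqrt{-82256 + 1} = \sqrt{-82255} = i \sqrt{82255}$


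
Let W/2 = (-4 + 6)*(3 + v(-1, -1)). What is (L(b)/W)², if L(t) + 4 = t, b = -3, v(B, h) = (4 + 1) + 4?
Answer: 49/2304 ≈ 0.021267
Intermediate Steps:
v(B, h) = 9 (v(B, h) = 5 + 4 = 9)
L(t) = -4 + t
W = 48 (W = 2*((-4 + 6)*(3 + 9)) = 2*(2*12) = 2*24 = 48)
(L(b)/W)² = ((-4 - 3)/48)² = ((1/48)*(-7))² = (-7/48)² = 49/2304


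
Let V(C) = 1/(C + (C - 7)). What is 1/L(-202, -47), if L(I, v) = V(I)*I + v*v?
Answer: 411/908101 ≈ 0.00045259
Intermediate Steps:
V(C) = 1/(-7 + 2*C) (V(C) = 1/(C + (-7 + C)) = 1/(-7 + 2*C))
L(I, v) = v² + I/(-7 + 2*I) (L(I, v) = I/(-7 + 2*I) + v*v = I/(-7 + 2*I) + v² = v² + I/(-7 + 2*I))
1/L(-202, -47) = 1/((-202 + (-47)²*(-7 + 2*(-202)))/(-7 + 2*(-202))) = 1/((-202 + 2209*(-7 - 404))/(-7 - 404)) = 1/((-202 + 2209*(-411))/(-411)) = 1/(-(-202 - 907899)/411) = 1/(-1/411*(-908101)) = 1/(908101/411) = 411/908101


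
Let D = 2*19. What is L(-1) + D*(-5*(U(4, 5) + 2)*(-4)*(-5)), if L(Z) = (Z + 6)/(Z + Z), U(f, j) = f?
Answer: -45605/2 ≈ -22803.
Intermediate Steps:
D = 38
L(Z) = (6 + Z)/(2*Z) (L(Z) = (6 + Z)/((2*Z)) = (6 + Z)*(1/(2*Z)) = (6 + Z)/(2*Z))
L(-1) + D*(-5*(U(4, 5) + 2)*(-4)*(-5)) = (½)*(6 - 1)/(-1) + 38*(-5*(4 + 2)*(-4)*(-5)) = (½)*(-1)*5 + 38*(-30*(-4)*(-5)) = -5/2 + 38*(-5*(-24)*(-5)) = -5/2 + 38*(120*(-5)) = -5/2 + 38*(-600) = -5/2 - 22800 = -45605/2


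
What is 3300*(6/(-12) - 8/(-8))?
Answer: 1650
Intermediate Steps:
3300*(6/(-12) - 8/(-8)) = 3300*(6*(-1/12) - 8*(-⅛)) = 3300*(-½ + 1) = 3300*(½) = 1650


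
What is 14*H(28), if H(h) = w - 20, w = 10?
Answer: -140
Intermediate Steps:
H(h) = -10 (H(h) = 10 - 20 = -10)
14*H(28) = 14*(-10) = -140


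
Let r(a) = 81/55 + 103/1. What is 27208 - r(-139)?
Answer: 1490694/55 ≈ 27104.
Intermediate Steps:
r(a) = 5746/55 (r(a) = 81*(1/55) + 103*1 = 81/55 + 103 = 5746/55)
27208 - r(-139) = 27208 - 1*5746/55 = 27208 - 5746/55 = 1490694/55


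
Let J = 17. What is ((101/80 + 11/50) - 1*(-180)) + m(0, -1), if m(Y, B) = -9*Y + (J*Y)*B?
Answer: 72593/400 ≈ 181.48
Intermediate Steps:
m(Y, B) = -9*Y + 17*B*Y (m(Y, B) = -9*Y + (17*Y)*B = -9*Y + 17*B*Y)
((101/80 + 11/50) - 1*(-180)) + m(0, -1) = ((101/80 + 11/50) - 1*(-180)) + 0*(-9 + 17*(-1)) = ((101*(1/80) + 11*(1/50)) + 180) + 0*(-9 - 17) = ((101/80 + 11/50) + 180) + 0*(-26) = (593/400 + 180) + 0 = 72593/400 + 0 = 72593/400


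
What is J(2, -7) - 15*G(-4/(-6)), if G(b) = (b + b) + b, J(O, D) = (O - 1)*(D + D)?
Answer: -44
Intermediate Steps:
J(O, D) = 2*D*(-1 + O) (J(O, D) = (-1 + O)*(2*D) = 2*D*(-1 + O))
G(b) = 3*b (G(b) = 2*b + b = 3*b)
J(2, -7) - 15*G(-4/(-6)) = 2*(-7)*(-1 + 2) - 45*(-4/(-6)) = 2*(-7)*1 - 45*(-4*(-⅙)) = -14 - 45*2/3 = -14 - 15*2 = -14 - 30 = -44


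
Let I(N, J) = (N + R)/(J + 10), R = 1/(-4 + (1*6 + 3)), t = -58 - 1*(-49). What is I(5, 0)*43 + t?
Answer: 334/25 ≈ 13.360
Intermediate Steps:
t = -9 (t = -58 + 49 = -9)
R = ⅕ (R = 1/(-4 + (6 + 3)) = 1/(-4 + 9) = 1/5 = ⅕ ≈ 0.20000)
I(N, J) = (⅕ + N)/(10 + J) (I(N, J) = (N + ⅕)/(J + 10) = (⅕ + N)/(10 + J))
I(5, 0)*43 + t = ((⅕ + 5)/(10 + 0))*43 - 9 = ((26/5)/10)*43 - 9 = ((⅒)*(26/5))*43 - 9 = (13/25)*43 - 9 = 559/25 - 9 = 334/25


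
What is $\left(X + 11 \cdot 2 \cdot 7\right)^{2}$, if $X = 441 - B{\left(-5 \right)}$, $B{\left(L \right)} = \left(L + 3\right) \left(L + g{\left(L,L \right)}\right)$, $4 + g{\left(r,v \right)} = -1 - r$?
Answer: $342225$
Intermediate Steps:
$g{\left(r,v \right)} = -5 - r$ ($g{\left(r,v \right)} = -4 - \left(1 + r\right) = -5 - r$)
$B{\left(L \right)} = -15 - 5 L$ ($B{\left(L \right)} = \left(L + 3\right) \left(L - \left(5 + L\right)\right) = \left(3 + L\right) \left(-5\right) = -15 - 5 L$)
$X = 431$ ($X = 441 - \left(-15 - -25\right) = 441 - \left(-15 + 25\right) = 441 - 10 = 431$)
$\left(X + 11 \cdot 2 \cdot 7\right)^{2} = \left(431 + 11 \cdot 2 \cdot 7\right)^{2} = \left(431 + 22 \cdot 7\right)^{2} = \left(431 + 154\right)^{2} = 585^{2} = 342225$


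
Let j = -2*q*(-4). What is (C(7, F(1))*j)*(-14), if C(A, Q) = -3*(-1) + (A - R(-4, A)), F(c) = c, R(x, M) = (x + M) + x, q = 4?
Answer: -4928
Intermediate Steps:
R(x, M) = M + 2*x (R(x, M) = (M + x) + x = M + 2*x)
j = 32 (j = -2*4*(-4) = -8*(-4) = 32)
C(A, Q) = 11 (C(A, Q) = -3*(-1) + (A - (A + 2*(-4))) = 3 + (A - (A - 8)) = 3 + (A - (-8 + A)) = 3 + (A + (8 - A)) = 3 + 8 = 11)
(C(7, F(1))*j)*(-14) = (11*32)*(-14) = 352*(-14) = -4928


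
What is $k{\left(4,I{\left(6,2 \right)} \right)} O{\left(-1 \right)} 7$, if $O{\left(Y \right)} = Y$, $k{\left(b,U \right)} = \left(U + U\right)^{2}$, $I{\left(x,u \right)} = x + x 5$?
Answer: $-36288$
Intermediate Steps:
$I{\left(x,u \right)} = 6 x$ ($I{\left(x,u \right)} = x + 5 x = 6 x$)
$k{\left(b,U \right)} = 4 U^{2}$ ($k{\left(b,U \right)} = \left(2 U\right)^{2} = 4 U^{2}$)
$k{\left(4,I{\left(6,2 \right)} \right)} O{\left(-1 \right)} 7 = 4 \left(6 \cdot 6\right)^{2} \left(-1\right) 7 = 4 \cdot 36^{2} \left(-1\right) 7 = 4 \cdot 1296 \left(-1\right) 7 = 5184 \left(-1\right) 7 = \left(-5184\right) 7 = -36288$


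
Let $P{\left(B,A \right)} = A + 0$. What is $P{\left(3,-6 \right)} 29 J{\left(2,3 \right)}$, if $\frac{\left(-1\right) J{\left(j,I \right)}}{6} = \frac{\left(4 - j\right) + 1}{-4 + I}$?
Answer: $-3132$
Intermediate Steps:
$J{\left(j,I \right)} = - \frac{6 \left(5 - j\right)}{-4 + I}$ ($J{\left(j,I \right)} = - 6 \frac{\left(4 - j\right) + 1}{-4 + I} = - 6 \frac{5 - j}{-4 + I} = - \frac{6 \left(5 - j\right)}{-4 + I}$)
$P{\left(B,A \right)} = A$
$P{\left(3,-6 \right)} 29 J{\left(2,3 \right)} = \left(-6\right) 29 \frac{6 \left(-5 + 2\right)}{-4 + 3} = - 174 \cdot 6 \frac{1}{-1} \left(-3\right) = - 174 \cdot 6 \left(-1\right) \left(-3\right) = \left(-174\right) 18 = -3132$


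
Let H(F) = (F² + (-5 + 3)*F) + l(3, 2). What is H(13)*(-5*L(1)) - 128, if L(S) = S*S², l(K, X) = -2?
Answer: -833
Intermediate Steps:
L(S) = S³
H(F) = -2 + F² - 2*F (H(F) = (F² + (-5 + 3)*F) - 2 = (F² - 2*F) - 2 = -2 + F² - 2*F)
H(13)*(-5*L(1)) - 128 = (-2 + 13² - 2*13)*(-5*1³) - 128 = (-2 + 169 - 26)*(-5*1) - 128 = 141*(-5) - 128 = -705 - 128 = -833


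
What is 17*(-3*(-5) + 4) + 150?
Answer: 473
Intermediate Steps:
17*(-3*(-5) + 4) + 150 = 17*(15 + 4) + 150 = 17*19 + 150 = 323 + 150 = 473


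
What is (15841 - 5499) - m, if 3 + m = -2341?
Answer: 12686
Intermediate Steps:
m = -2344 (m = -3 - 2341 = -2344)
(15841 - 5499) - m = (15841 - 5499) - 1*(-2344) = 10342 + 2344 = 12686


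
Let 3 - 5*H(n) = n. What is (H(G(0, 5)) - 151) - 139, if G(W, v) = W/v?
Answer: -1447/5 ≈ -289.40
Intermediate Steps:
H(n) = 3/5 - n/5
(H(G(0, 5)) - 151) - 139 = ((3/5 - 0/5) - 151) - 139 = ((3/5 - 1/5*0) - 151) - 139 = ((3/5 + 0) - 151) - 139 = (3/5 - 151) - 139 = -752/5 - 139 = -1447/5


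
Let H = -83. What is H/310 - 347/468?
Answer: -73207/72540 ≈ -1.0092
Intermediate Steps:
H/310 - 347/468 = -83/310 - 347/468 = -73207/72540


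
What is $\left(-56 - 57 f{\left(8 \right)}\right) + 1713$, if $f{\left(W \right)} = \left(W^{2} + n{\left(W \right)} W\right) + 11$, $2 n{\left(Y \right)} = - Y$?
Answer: $-794$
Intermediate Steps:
$n{\left(Y \right)} = - \frac{Y}{2}$ ($n{\left(Y \right)} = \frac{\left(-1\right) Y}{2} = - \frac{Y}{2}$)
$f{\left(W \right)} = 11 + \frac{W^{2}}{2}$ ($f{\left(W \right)} = \left(W^{2} + - \frac{W}{2} W\right) + 11 = \left(W^{2} - \frac{W^{2}}{2}\right) + 11 = \frac{W^{2}}{2} + 11 = 11 + \frac{W^{2}}{2}$)
$\left(-56 - 57 f{\left(8 \right)}\right) + 1713 = \left(-56 - 57 \left(11 + \frac{8^{2}}{2}\right)\right) + 1713 = \left(-56 - 57 \left(11 + \frac{1}{2} \cdot 64\right)\right) + 1713 = \left(-56 - 57 \left(11 + 32\right)\right) + 1713 = \left(-56 - 2451\right) + 1713 = -2507 + 1713 = -794$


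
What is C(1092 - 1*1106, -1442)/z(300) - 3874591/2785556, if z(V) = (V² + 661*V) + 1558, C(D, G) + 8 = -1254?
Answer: -563298284875/403707845524 ≈ -1.3953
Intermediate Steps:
C(D, G) = -1262 (C(D, G) = -8 - 1254 = -1262)
z(V) = 1558 + V² + 661*V
C(1092 - 1*1106, -1442)/z(300) - 3874591/2785556 = -1262/(1558 + 300² + 661*300) - 3874591/2785556 = -1262/(1558 + 90000 + 198300) - 3874591*1/2785556 = -1262/289858 - 3874591/2785556 = -1262*1/289858 - 3874591/2785556 = -631/144929 - 3874591/2785556 = -563298284875/403707845524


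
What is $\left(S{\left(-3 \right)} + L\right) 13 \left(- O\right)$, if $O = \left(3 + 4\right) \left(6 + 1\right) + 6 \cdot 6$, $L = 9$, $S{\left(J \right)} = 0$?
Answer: $-9945$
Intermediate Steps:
$O = 85$ ($O = 7 \cdot 7 + 36 = 49 + 36 = 85$)
$\left(S{\left(-3 \right)} + L\right) 13 \left(- O\right) = \left(0 + 9\right) 13 \left(\left(-1\right) 85\right) = 9 \cdot 13 \left(-85\right) = 117 \left(-85\right) = -9945$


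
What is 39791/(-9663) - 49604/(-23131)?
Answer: -441082169/223514853 ≈ -1.9734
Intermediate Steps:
39791/(-9663) - 49604/(-23131) = 39791*(-1/9663) - 49604*(-1/23131) = -39791/9663 + 49604/23131 = -441082169/223514853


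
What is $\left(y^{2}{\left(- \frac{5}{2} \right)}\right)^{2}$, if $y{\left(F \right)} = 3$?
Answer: $81$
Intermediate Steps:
$\left(y^{2}{\left(- \frac{5}{2} \right)}\right)^{2} = \left(3^{2}\right)^{2} = 9^{2} = 81$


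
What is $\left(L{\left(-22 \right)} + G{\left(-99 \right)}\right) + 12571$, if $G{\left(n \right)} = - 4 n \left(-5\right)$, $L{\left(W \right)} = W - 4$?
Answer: $10565$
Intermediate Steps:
$L{\left(W \right)} = -4 + W$ ($L{\left(W \right)} = W - 4 = -4 + W$)
$G{\left(n \right)} = 20 n$
$\left(L{\left(-22 \right)} + G{\left(-99 \right)}\right) + 12571 = \left(\left(-4 - 22\right) + 20 \left(-99\right)\right) + 12571 = \left(-26 - 1980\right) + 12571 = -2006 + 12571 = 10565$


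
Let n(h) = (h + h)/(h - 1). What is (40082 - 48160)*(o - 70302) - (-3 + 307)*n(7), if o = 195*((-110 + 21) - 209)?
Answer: 3111934280/3 ≈ 1.0373e+9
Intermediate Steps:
n(h) = 2*h/(-1 + h) (n(h) = (2*h)/(-1 + h) = 2*h/(-1 + h))
o = -58110 (o = 195*(-89 - 209) = 195*(-298) = -58110)
(40082 - 48160)*(o - 70302) - (-3 + 307)*n(7) = (40082 - 48160)*(-58110 - 70302) - (-3 + 307)*2*7/(-1 + 7) = -8078*(-128412) - 304*2*7/6 = 1037312136 - 304*2*7*(⅙) = 1037312136 - 304*7/3 = 1037312136 - 1*2128/3 = 1037312136 - 2128/3 = 3111934280/3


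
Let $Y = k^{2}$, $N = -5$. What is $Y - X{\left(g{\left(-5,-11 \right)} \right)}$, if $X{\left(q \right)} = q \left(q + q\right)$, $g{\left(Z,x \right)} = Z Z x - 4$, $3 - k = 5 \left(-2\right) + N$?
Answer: $-155358$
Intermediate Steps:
$k = 18$ ($k = 3 - \left(5 \left(-2\right) - 5\right) = 3 - \left(-10 - 5\right) = 3 - -15 = 3 + 15 = 18$)
$g{\left(Z,x \right)} = -4 + x Z^{2}$ ($g{\left(Z,x \right)} = Z^{2} x - 4 = x Z^{2} - 4 = -4 + x Z^{2}$)
$X{\left(q \right)} = 2 q^{2}$ ($X{\left(q \right)} = q 2 q = 2 q^{2}$)
$Y = 324$ ($Y = 18^{2} = 324$)
$Y - X{\left(g{\left(-5,-11 \right)} \right)} = 324 - 2 \left(-4 - 11 \left(-5\right)^{2}\right)^{2} = 324 - 2 \left(-4 - 275\right)^{2} = 324 - 2 \left(-279\right)^{2} = 324 - 2 \cdot 77841 = 324 - 155682 = -155358$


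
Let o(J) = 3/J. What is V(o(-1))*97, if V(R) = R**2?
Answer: 873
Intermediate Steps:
V(o(-1))*97 = (3/(-1))**2*97 = (3*(-1))**2*97 = (-3)**2*97 = 9*97 = 873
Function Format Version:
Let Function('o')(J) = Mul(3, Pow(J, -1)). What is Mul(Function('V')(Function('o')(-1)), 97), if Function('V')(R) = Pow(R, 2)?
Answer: 873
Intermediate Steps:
Mul(Function('V')(Function('o')(-1)), 97) = Mul(Pow(Mul(3, Pow(-1, -1)), 2), 97) = Mul(Pow(Mul(3, -1), 2), 97) = Mul(Pow(-3, 2), 97) = Mul(9, 97) = 873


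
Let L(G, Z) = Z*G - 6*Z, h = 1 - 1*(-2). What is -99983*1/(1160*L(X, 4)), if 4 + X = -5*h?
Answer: 99983/116000 ≈ 0.86192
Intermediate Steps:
h = 3 (h = 1 + 2 = 3)
X = -19 (X = -4 - 5*3 = -4 - 15 = -19)
L(G, Z) = -6*Z + G*Z (L(G, Z) = G*Z - 6*Z = -6*Z + G*Z)
-99983*1/(1160*L(X, 4)) = -99983*1/(4640*(-6 - 19)) = -99983/(1160*(4*(-25))) = -99983/(1160*(-100)) = -99983/(-116000) = -99983*(-1/116000) = 99983/116000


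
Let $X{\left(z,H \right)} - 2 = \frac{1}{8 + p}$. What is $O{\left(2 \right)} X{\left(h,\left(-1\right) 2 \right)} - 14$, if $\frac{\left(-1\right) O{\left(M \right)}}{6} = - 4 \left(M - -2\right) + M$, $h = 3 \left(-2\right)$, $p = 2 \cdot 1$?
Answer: $\frac{812}{5} \approx 162.4$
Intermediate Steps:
$p = 2$
$h = -6$
$X{\left(z,H \right)} = \frac{21}{10}$ ($X{\left(z,H \right)} = 2 + \frac{1}{8 + 2} = 2 + \frac{1}{10} = \frac{21}{10}$)
$O{\left(M \right)} = 48 + 18 M$ ($O{\left(M \right)} = - 6 \left(- 4 \left(M - -2\right) + M\right) = - 6 \left(- 4 \left(M + 2\right) + M\right) = - 6 \left(- 4 \left(2 + M\right) + M\right) = - 6 \left(\left(-8 - 4 M\right) + M\right) = - 6 \left(-8 - 3 M\right) = 48 + 18 M$)
$O{\left(2 \right)} X{\left(h,\left(-1\right) 2 \right)} - 14 = \left(48 + 18 \cdot 2\right) \frac{21}{10} - 14 = \left(48 + 36\right) \frac{21}{10} - 14 = 84 \cdot \frac{21}{10} - 14 = \frac{882}{5} - 14 = \frac{812}{5}$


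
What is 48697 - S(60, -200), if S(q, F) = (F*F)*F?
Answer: 8048697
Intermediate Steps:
S(q, F) = F³ (S(q, F) = F²*F = F³)
48697 - S(60, -200) = 48697 - 1*(-200)³ = 48697 - 1*(-8000000) = 48697 + 8000000 = 8048697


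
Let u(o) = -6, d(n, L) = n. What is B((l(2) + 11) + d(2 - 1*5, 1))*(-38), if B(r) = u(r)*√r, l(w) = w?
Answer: 228*√10 ≈ 721.00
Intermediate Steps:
B(r) = -6*√r
B((l(2) + 11) + d(2 - 1*5, 1))*(-38) = -6*√((2 + 11) + (2 - 1*5))*(-38) = -6*√(13 + (2 - 5))*(-38) = -6*√(13 - 3)*(-38) = -6*√10*(-38) = 228*√10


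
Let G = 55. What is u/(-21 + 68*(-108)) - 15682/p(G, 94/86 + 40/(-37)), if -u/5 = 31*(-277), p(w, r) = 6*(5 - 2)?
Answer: -3875692/4419 ≈ -877.05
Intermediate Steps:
p(w, r) = 18 (p(w, r) = 6*3 = 18)
u = 42935 (u = -155*(-277) = -5*(-8587) = 42935)
u/(-21 + 68*(-108)) - 15682/p(G, 94/86 + 40/(-37)) = 42935/(-21 + 68*(-108)) - 15682/18 = 42935/(-21 - 7344) - 15682*1/18 = 42935/(-7365) - 7841/9 = 42935*(-1/7365) - 7841/9 = -8587/1473 - 7841/9 = -3875692/4419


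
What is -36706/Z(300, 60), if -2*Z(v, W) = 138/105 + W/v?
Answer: 2569420/53 ≈ 48480.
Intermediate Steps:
Z(v, W) = -23/35 - W/(2*v) (Z(v, W) = -(138/105 + W/v)/2 = -(138*(1/105) + W/v)/2 = -(46/35 + W/v)/2 = -23/35 - W/(2*v))
-36706/Z(300, 60) = -36706/(-23/35 - ½*60/300) = -36706/(-23/35 - ½*60*1/300) = -36706/(-23/35 - ⅒) = -36706/(-53/70) = -36706*(-70/53) = 2569420/53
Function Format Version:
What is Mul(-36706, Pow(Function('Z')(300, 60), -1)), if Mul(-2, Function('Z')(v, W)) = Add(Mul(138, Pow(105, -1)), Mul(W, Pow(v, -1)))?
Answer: Rational(2569420, 53) ≈ 48480.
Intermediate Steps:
Function('Z')(v, W) = Add(Rational(-23, 35), Mul(Rational(-1, 2), W, Pow(v, -1))) (Function('Z')(v, W) = Mul(Rational(-1, 2), Add(Mul(138, Pow(105, -1)), Mul(W, Pow(v, -1)))) = Mul(Rational(-1, 2), Add(Mul(138, Rational(1, 105)), Mul(W, Pow(v, -1)))) = Mul(Rational(-1, 2), Add(Rational(46, 35), Mul(W, Pow(v, -1)))) = Add(Rational(-23, 35), Mul(Rational(-1, 2), W, Pow(v, -1))))
Mul(-36706, Pow(Function('Z')(300, 60), -1)) = Mul(-36706, Pow(Add(Rational(-23, 35), Mul(Rational(-1, 2), 60, Pow(300, -1))), -1)) = Mul(-36706, Pow(Add(Rational(-23, 35), Mul(Rational(-1, 2), 60, Rational(1, 300))), -1)) = Mul(-36706, Pow(Add(Rational(-23, 35), Rational(-1, 10)), -1)) = Mul(-36706, Pow(Rational(-53, 70), -1)) = Mul(-36706, Rational(-70, 53)) = Rational(2569420, 53)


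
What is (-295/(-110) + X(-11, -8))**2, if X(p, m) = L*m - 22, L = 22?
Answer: 18464209/484 ≈ 38149.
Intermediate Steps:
X(p, m) = -22 + 22*m (X(p, m) = 22*m - 22 = -22 + 22*m)
(-295/(-110) + X(-11, -8))**2 = (-295/(-110) + (-22 + 22*(-8)))**2 = (-295*(-1/110) + (-22 - 176))**2 = (59/22 - 198)**2 = (-4297/22)**2 = 18464209/484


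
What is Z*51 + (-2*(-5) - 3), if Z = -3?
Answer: -146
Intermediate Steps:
Z*51 + (-2*(-5) - 3) = -3*51 + (-2*(-5) - 3) = -153 + (10 - 3) = -153 + 7 = -146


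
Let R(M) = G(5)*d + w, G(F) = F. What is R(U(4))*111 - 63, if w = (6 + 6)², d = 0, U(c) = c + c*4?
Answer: 15921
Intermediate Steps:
U(c) = 5*c (U(c) = c + 4*c = 5*c)
w = 144 (w = 12² = 144)
R(M) = 144 (R(M) = 5*0 + 144 = 0 + 144 = 144)
R(U(4))*111 - 63 = 144*111 - 63 = 15984 - 63 = 15921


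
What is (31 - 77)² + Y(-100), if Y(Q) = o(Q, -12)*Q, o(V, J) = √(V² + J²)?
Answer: 2116 - 400*√634 ≈ -7955.7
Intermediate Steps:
o(V, J) = √(J² + V²)
Y(Q) = Q*√(144 + Q²) (Y(Q) = √((-12)² + Q²)*Q = √(144 + Q²)*Q = Q*√(144 + Q²))
(31 - 77)² + Y(-100) = (31 - 77)² - 100*√(144 + (-100)²) = (-46)² - 100*√(144 + 10000) = 2116 - 400*√634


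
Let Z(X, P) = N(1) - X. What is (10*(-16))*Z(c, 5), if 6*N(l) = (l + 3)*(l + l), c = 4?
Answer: 1280/3 ≈ 426.67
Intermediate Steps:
N(l) = l*(3 + l)/3 (N(l) = ((l + 3)*(l + l))/6 = ((3 + l)*(2*l))/6 = (2*l*(3 + l))/6 = l*(3 + l)/3)
Z(X, P) = 4/3 - X (Z(X, P) = (1/3)*1*(3 + 1) - X = (1/3)*1*4 - X = 4/3 - X)
(10*(-16))*Z(c, 5) = (10*(-16))*(4/3 - 1*4) = -160*(4/3 - 4) = -160*(-8/3) = 1280/3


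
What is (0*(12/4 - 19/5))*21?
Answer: 0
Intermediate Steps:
(0*(12/4 - 19/5))*21 = (0*(12*(1/4) - 19*1/5))*21 = (0*(3 - 19/5))*21 = (0*(-4/5))*21 = 0*21 = 0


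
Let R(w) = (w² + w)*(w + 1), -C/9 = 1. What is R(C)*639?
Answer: -368064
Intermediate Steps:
C = -9 (C = -9*1 = -9)
R(w) = (1 + w)*(w + w²) (R(w) = (w + w²)*(1 + w) = (1 + w)*(w + w²))
R(C)*639 = -9*(1 + (-9)² + 2*(-9))*639 = -9*(1 + 81 - 18)*639 = -9*64*639 = -576*639 = -368064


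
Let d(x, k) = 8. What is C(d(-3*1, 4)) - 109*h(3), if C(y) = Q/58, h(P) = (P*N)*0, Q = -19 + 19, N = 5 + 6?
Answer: 0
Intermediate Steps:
N = 11
Q = 0
h(P) = 0 (h(P) = (P*11)*0 = (11*P)*0 = 0)
C(y) = 0 (C(y) = 0/58 = 0*(1/58) = 0)
C(d(-3*1, 4)) - 109*h(3) = 0 - 109*0 = 0 + 0 = 0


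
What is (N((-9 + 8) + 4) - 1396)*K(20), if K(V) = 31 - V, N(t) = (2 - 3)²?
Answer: -15345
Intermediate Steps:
N(t) = 1 (N(t) = (-1)² = 1)
(N((-9 + 8) + 4) - 1396)*K(20) = (1 - 1396)*(31 - 1*20) = -1395*(31 - 20) = -1395*11 = -15345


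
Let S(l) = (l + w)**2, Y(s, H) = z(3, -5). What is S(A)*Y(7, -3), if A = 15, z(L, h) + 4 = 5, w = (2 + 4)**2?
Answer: 2601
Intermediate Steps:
w = 36 (w = 6**2 = 36)
z(L, h) = 1 (z(L, h) = -4 + 5 = 1)
Y(s, H) = 1
S(l) = (36 + l)**2 (S(l) = (l + 36)**2 = (36 + l)**2)
S(A)*Y(7, -3) = (36 + 15)**2*1 = 51**2*1 = 2601*1 = 2601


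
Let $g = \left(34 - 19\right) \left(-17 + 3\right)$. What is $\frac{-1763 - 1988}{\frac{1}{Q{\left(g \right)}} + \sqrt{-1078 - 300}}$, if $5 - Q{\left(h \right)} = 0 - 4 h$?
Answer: $\frac{3132085}{960776051} + \frac{2615290975 i \sqrt{1378}}{960776051} \approx 0.00326 + 101.05 i$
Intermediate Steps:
$g = -210$ ($g = 15 \left(-14\right) = -210$)
$Q{\left(h \right)} = 5 + 4 h$ ($Q{\left(h \right)} = 5 - \left(0 - 4 h\right) = 5 - - 4 h = 5 + 4 h$)
$\frac{-1763 - 1988}{\frac{1}{Q{\left(g \right)}} + \sqrt{-1078 - 300}} = \frac{-1763 - 1988}{\frac{1}{5 + 4 \left(-210\right)} + \sqrt{-1078 - 300}} = - \frac{3751}{\frac{1}{5 - 840} + \sqrt{-1378}} = - \frac{3751}{\frac{1}{-835} + i \sqrt{1378}} = - \frac{3751}{- \frac{1}{835} + i \sqrt{1378}}$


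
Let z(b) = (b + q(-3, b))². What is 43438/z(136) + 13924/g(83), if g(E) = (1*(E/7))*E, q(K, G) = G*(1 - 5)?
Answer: 8262078767/573385248 ≈ 14.409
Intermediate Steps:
q(K, G) = -4*G (q(K, G) = G*(-4) = -4*G)
z(b) = 9*b² (z(b) = (b - 4*b)² = (-3*b)² = 9*b²)
g(E) = E²/7 (g(E) = (1*(E*(⅐)))*E = (1*(E/7))*E = (E/7)*E = E²/7)
43438/z(136) + 13924/g(83) = 43438/((9*136²)) + 13924/(((⅐)*83²)) = 43438/((9*18496)) + 13924/(((⅐)*6889)) = 43438/166464 + 13924/(6889/7) = 43438*(1/166464) + 13924*(7/6889) = 21719/83232 + 97468/6889 = 8262078767/573385248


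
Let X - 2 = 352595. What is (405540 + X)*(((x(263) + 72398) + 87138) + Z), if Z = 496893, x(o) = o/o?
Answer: 497663870910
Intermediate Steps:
x(o) = 1
X = 352597 (X = 2 + 352595 = 352597)
(405540 + X)*(((x(263) + 72398) + 87138) + Z) = (405540 + 352597)*(((1 + 72398) + 87138) + 496893) = 758137*((72399 + 87138) + 496893) = 758137*(159537 + 496893) = 758137*656430 = 497663870910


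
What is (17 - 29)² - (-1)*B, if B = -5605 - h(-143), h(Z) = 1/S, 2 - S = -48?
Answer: -273051/50 ≈ -5461.0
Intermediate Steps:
S = 50 (S = 2 - 1*(-48) = 2 + 48 = 50)
h(Z) = 1/50
B = -280251/50 (B = -5605 - 1*1/50 = -5605 - 1/50 = -280251/50 ≈ -5605.0)
(17 - 29)² - (-1)*B = (17 - 29)² - (-1)*(-280251)/50 = (-12)² - 1*280251/50 = 144 - 280251/50 = -273051/50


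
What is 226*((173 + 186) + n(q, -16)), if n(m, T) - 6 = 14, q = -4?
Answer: 85654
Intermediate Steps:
n(m, T) = 20 (n(m, T) = 6 + 14 = 20)
226*((173 + 186) + n(q, -16)) = 226*((173 + 186) + 20) = 226*(359 + 20) = 226*379 = 85654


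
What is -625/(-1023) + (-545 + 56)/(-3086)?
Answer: 2428997/3156978 ≈ 0.76941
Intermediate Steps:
-625/(-1023) + (-545 + 56)/(-3086) = -625*(-1/1023) - 489*(-1/3086) = 625/1023 + 489/3086 = 2428997/3156978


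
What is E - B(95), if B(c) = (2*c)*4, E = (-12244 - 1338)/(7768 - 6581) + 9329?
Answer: 10157821/1187 ≈ 8557.6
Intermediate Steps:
E = 11059941/1187 (E = -13582/1187 + 9329 = 11059941/1187 ≈ 9317.6)
B(c) = 8*c
E - B(95) = 11059941/1187 - 8*95 = 11059941/1187 - 1*760 = 11059941/1187 - 760 = 10157821/1187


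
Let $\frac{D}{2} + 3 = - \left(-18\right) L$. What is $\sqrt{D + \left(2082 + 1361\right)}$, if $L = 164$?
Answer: $\sqrt{9341} \approx 96.649$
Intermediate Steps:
$D = 5898$ ($D = -6 + 2 \left(- \left(-18\right) 164\right) = -6 + 2 \left(\left(-1\right) \left(-2952\right)\right) = -6 + 2 \cdot 2952 = -6 + 5904 = 5898$)
$\sqrt{D + \left(2082 + 1361\right)} = \sqrt{5898 + \left(2082 + 1361\right)} = \sqrt{5898 + 3443} = \sqrt{9341}$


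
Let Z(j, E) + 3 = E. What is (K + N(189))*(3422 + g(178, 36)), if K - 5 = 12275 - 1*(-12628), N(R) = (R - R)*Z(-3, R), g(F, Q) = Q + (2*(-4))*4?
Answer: 85334808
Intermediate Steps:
Z(j, E) = -3 + E
g(F, Q) = -32 + Q (g(F, Q) = Q - 8*4 = Q - 32 = -32 + Q)
N(R) = 0 (N(R) = (R - R)*(-3 + R) = 0*(-3 + R) = 0)
K = 24908 (K = 5 + (12275 - 1*(-12628)) = 5 + (12275 + 12628) = 5 + 24903 = 24908)
(K + N(189))*(3422 + g(178, 36)) = (24908 + 0)*(3422 + (-32 + 36)) = 24908*(3422 + 4) = 24908*3426 = 85334808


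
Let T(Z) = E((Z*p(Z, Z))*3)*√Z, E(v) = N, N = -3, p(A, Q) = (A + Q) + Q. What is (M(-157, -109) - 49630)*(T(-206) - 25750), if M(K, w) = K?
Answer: 1282015250 + 149361*I*√206 ≈ 1.282e+9 + 2.1437e+6*I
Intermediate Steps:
p(A, Q) = A + 2*Q
E(v) = -3
T(Z) = -3*√Z
(M(-157, -109) - 49630)*(T(-206) - 25750) = (-157 - 49630)*(-3*I*√206 - 25750) = -49787*(-3*I*√206 - 25750) = -49787*(-25750 - 3*I*√206) = 1282015250 + 149361*I*√206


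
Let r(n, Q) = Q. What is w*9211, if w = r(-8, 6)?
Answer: 55266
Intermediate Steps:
w = 6
w*9211 = 6*9211 = 55266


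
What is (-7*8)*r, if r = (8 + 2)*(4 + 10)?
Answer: -7840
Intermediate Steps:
r = 140 (r = 10*14 = 140)
(-7*8)*r = -7*8*140 = -56*140 = -7840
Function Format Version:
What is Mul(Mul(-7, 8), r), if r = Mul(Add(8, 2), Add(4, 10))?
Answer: -7840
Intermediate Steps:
r = 140 (r = Mul(10, 14) = 140)
Mul(Mul(-7, 8), r) = Mul(Mul(-7, 8), 140) = Mul(-56, 140) = -7840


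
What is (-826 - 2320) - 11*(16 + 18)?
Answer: -3520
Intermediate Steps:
(-826 - 2320) - 11*(16 + 18) = -3146 - 11*34 = -3146 - 374 = -3520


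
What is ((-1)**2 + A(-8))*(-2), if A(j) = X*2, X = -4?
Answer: 14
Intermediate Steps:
A(j) = -8 (A(j) = -4*2 = -8)
((-1)**2 + A(-8))*(-2) = ((-1)**2 - 8)*(-2) = (1 - 8)*(-2) = -7*(-2) = 14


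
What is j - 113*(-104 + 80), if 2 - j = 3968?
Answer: -1254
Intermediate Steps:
j = -3966 (j = 2 - 1*3968 = 2 - 3968 = -3966)
j - 113*(-104 + 80) = -3966 - 113*(-104 + 80) = -3966 - 113*(-24) = -3966 - 1*(-2712) = -3966 + 2712 = -1254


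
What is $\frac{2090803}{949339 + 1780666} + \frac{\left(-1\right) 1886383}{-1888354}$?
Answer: $\frac{9098011230177}{5155215861770} \approx 1.7648$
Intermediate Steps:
$\frac{2090803}{949339 + 1780666} + \frac{\left(-1\right) 1886383}{-1888354} = \frac{2090803}{2730005} - - \frac{1886383}{1888354} = 2090803 \cdot \frac{1}{2730005} + \frac{1886383}{1888354} = \frac{2090803}{2730005} + \frac{1886383}{1888354} = \frac{9098011230177}{5155215861770}$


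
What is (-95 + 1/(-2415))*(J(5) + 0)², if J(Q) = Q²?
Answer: -28678250/483 ≈ -59375.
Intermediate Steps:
(-95 + 1/(-2415))*(J(5) + 0)² = (-95 + 1/(-2415))*(5² + 0)² = (-95 - 1/2415)*(25 + 0)² = -229426/2415*25² = -229426/2415*625 = -28678250/483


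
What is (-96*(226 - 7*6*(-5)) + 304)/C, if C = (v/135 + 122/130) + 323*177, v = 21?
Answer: -4861584/6689135 ≈ -0.72679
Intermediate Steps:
C = 6689135/117 (C = (21/135 + 122/130) + 323*177 = (21*(1/135) + 122*(1/130)) + 57171 = (7/45 + 61/65) + 57171 = 128/117 + 57171 = 6689135/117 ≈ 57172.)
(-96*(226 - 7*6*(-5)) + 304)/C = (-96*(226 - 7*6*(-5)) + 304)/(6689135/117) = (-96*(226 - 42*(-5)) + 304)*(117/6689135) = (-96*(226 - 1*(-210)) + 304)*(117/6689135) = (-96*(226 + 210) + 304)*(117/6689135) = (-96*436 + 304)*(117/6689135) = (-41856 + 304)*(117/6689135) = -41552*117/6689135 = -4861584/6689135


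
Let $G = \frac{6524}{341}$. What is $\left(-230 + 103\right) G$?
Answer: $- \frac{828548}{341} \approx -2429.8$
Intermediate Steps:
$G = \frac{6524}{341}$ ($G = 6524 \cdot \frac{1}{341} = \frac{6524}{341} \approx 19.132$)
$\left(-230 + 103\right) G = \left(-230 + 103\right) \frac{6524}{341} = \left(-127\right) \frac{6524}{341} = - \frac{828548}{341}$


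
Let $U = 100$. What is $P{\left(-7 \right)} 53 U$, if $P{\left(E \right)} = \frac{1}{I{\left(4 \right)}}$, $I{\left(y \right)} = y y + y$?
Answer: $265$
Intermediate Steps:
$I{\left(y \right)} = y + y^{2}$ ($I{\left(y \right)} = y^{2} + y = y + y^{2}$)
$P{\left(E \right)} = \frac{1}{20}$ ($P{\left(E \right)} = \frac{1}{4 \left(1 + 4\right)} = \frac{1}{4 \cdot 5} = \frac{1}{20}$)
$P{\left(-7 \right)} 53 U = \frac{1}{20} \cdot 53 \cdot 100 = \frac{53}{20} \cdot 100 = 265$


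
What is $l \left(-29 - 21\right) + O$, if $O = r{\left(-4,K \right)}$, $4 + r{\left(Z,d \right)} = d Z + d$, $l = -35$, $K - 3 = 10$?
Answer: $1707$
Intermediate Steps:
$K = 13$ ($K = 3 + 10 = 13$)
$r{\left(Z,d \right)} = -4 + d + Z d$ ($r{\left(Z,d \right)} = -4 + \left(d Z + d\right) = -4 + \left(Z d + d\right) = -4 + \left(d + Z d\right) = -4 + d + Z d$)
$O = -43$ ($O = -4 + 13 - 52 = -43$)
$l \left(-29 - 21\right) + O = - 35 \left(-29 - 21\right) - 43 = \left(-35\right) \left(-50\right) - 43 = 1750 - 43 = 1707$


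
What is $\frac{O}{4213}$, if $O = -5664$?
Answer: $- \frac{5664}{4213} \approx -1.3444$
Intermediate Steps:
$\frac{O}{4213} = - \frac{5664}{4213}$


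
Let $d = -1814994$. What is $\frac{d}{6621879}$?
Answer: $- \frac{604998}{2207293} \approx -0.27409$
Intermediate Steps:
$\frac{d}{6621879} = - \frac{1814994}{6621879} = \left(-1814994\right) \frac{1}{6621879} = - \frac{604998}{2207293}$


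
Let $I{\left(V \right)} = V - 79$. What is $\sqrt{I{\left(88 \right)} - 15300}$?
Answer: $3 i \sqrt{1699} \approx 123.66 i$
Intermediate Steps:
$I{\left(V \right)} = -79 + V$ ($I{\left(V \right)} = V - 79 = -79 + V$)
$\sqrt{I{\left(88 \right)} - 15300} = \sqrt{\left(-79 + 88\right) - 15300} = \sqrt{9 - 15300} = \sqrt{-15291} = 3 i \sqrt{1699}$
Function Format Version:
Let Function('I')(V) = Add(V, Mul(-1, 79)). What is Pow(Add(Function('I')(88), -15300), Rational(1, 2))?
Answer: Mul(3, I, Pow(1699, Rational(1, 2))) ≈ Mul(123.66, I)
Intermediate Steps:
Function('I')(V) = Add(-79, V) (Function('I')(V) = Add(V, -79) = Add(-79, V))
Pow(Add(Function('I')(88), -15300), Rational(1, 2)) = Pow(Add(Add(-79, 88), -15300), Rational(1, 2)) = Pow(Add(9, -15300), Rational(1, 2)) = Pow(-15291, Rational(1, 2)) = Mul(3, I, Pow(1699, Rational(1, 2)))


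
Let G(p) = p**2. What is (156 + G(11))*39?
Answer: 10803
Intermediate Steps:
(156 + G(11))*39 = (156 + 11**2)*39 = (156 + 121)*39 = 277*39 = 10803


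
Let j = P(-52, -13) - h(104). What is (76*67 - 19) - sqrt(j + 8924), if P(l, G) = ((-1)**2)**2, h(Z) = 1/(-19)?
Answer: 5073 - 2*sqrt(805486)/19 ≈ 4978.5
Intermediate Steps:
h(Z) = -1/19
P(l, G) = 1 (P(l, G) = 1**2 = 1)
j = 20/19 (j = 1 - 1*(-1/19) = 1 + 1/19 = 20/19 ≈ 1.0526)
(76*67 - 19) - sqrt(j + 8924) = (76*67 - 19) - sqrt(20/19 + 8924) = (5092 - 19) - sqrt(169576/19) = 5073 - 2*sqrt(805486)/19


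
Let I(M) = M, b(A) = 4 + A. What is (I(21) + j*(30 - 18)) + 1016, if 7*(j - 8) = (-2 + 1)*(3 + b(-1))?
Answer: 7859/7 ≈ 1122.7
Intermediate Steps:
j = 50/7 (j = 8 + ((-2 + 1)*(3 + (4 - 1)))/7 = 8 + (-(3 + 3))/7 = 8 + (-1*6)/7 = 8 + (1/7)*(-6) = 8 - 6/7 = 50/7 ≈ 7.1429)
(I(21) + j*(30 - 18)) + 1016 = (21 + 50*(30 - 18)/7) + 1016 = (21 + (50/7)*12) + 1016 = (21 + 600/7) + 1016 = 747/7 + 1016 = 7859/7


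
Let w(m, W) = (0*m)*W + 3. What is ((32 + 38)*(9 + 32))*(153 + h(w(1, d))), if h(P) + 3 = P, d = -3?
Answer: 439110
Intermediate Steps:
w(m, W) = 3 (w(m, W) = 0*W + 3 = 0 + 3 = 3)
h(P) = -3 + P
((32 + 38)*(9 + 32))*(153 + h(w(1, d))) = ((32 + 38)*(9 + 32))*(153 + (-3 + 3)) = (70*41)*(153 + 0) = 2870*153 = 439110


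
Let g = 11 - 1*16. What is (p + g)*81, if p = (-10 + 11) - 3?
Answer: -567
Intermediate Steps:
g = -5 (g = 11 - 16 = -5)
p = -2 (p = 1 - 3 = -2)
(p + g)*81 = (-2 - 5)*81 = -7*81 = -567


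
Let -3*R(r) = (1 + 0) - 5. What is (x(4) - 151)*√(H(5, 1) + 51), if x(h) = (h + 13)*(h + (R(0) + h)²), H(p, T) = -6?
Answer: 3605*√5/3 ≈ 2687.0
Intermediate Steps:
R(r) = 4/3 (R(r) = -((1 + 0) - 5)/3 = -(1 - 5)/3 = -⅓*(-4) = 4/3)
x(h) = (13 + h)*(h + (4/3 + h)²) (x(h) = (h + 13)*(h + (4/3 + h)²) = (13 + h)*(h + (4/3 + h)²))
(x(4) - 151)*√(H(5, 1) + 51) = ((208/9 + 4³ + (50/3)*4² + (445/9)*4) - 151)*√(-6 + 51) = ((208/9 + 64 + (50/3)*16 + 1780/9) - 151)*√45 = ((208/9 + 64 + 800/3 + 1780/9) - 151)*(3*√5) = (4964/9 - 151)*(3*√5) = 3605*(3*√5)/9 = 3605*√5/3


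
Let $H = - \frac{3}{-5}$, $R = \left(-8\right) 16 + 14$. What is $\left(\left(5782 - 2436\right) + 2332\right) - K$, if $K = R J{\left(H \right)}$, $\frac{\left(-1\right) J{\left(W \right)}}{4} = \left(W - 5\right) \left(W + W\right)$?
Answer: $\frac{202142}{25} \approx 8085.7$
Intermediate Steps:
$R = -114$ ($R = -128 + 14 = -114$)
$H = \frac{3}{5}$ ($H = \left(-3\right) \left(- \frac{1}{5}\right) = \frac{3}{5} \approx 0.6$)
$J{\left(W \right)} = - 8 W \left(-5 + W\right)$ ($J{\left(W \right)} = - 4 \left(W - 5\right) \left(W + W\right) = - 4 \left(-5 + W\right) 2 W = - 4 \cdot 2 W \left(-5 + W\right) = - 8 W \left(-5 + W\right)$)
$K = - \frac{60192}{25}$ ($K = - 114 \cdot 8 \cdot \frac{3}{5} \left(5 - \frac{3}{5}\right) = - 114 \cdot 8 \cdot \frac{3}{5} \cdot \frac{22}{5} = \left(-114\right) \frac{528}{25} = - \frac{60192}{25} \approx -2407.7$)
$\left(\left(5782 - 2436\right) + 2332\right) - K = \left(\left(5782 - 2436\right) + 2332\right) - - \frac{60192}{25} = \left(3346 + 2332\right) + \frac{60192}{25} = 5678 + \frac{60192}{25} = \frac{202142}{25}$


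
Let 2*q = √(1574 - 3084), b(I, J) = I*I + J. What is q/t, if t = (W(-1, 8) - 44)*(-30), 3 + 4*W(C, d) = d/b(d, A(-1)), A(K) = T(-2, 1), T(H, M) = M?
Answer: 13*I*√1510/34881 ≈ 0.014482*I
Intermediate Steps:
A(K) = 1
b(I, J) = J + I² (b(I, J) = I² + J = J + I²)
W(C, d) = -¾ + d/(4*(1 + d²)) (W(C, d) = -¾ + (d/(1 + d²))/4 = -¾ + d/(4*(1 + d²)))
t = 34881/26 (t = ((-3 + 8 - 3*8²)/(4*(1 + 8²)) - 44)*(-30) = ((-3 + 8 - 3*64)/(4*(1 + 64)) - 44)*(-30) = ((¼)*(-3 + 8 - 192)/65 - 44)*(-30) = ((¼)*(1/65)*(-187) - 44)*(-30) = (-187/260 - 44)*(-30) = -11627/260*(-30) = 34881/26 ≈ 1341.6)
q = I*√1510/2 (q = √(1574 - 3084)/2 = √(-1510)/2 = (I*√1510)/2 = I*√1510/2 ≈ 19.429*I)
q/t = (I*√1510/2)/(34881/26) = (I*√1510/2)*(26/34881) = 13*I*√1510/34881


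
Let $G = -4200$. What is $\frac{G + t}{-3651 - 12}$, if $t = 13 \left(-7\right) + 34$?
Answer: $\frac{43}{37} \approx 1.1622$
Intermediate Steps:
$t = -57$ ($t = -91 + 34 = -57$)
$\frac{G + t}{-3651 - 12} = \frac{-4200 - 57}{-3651 - 12} = - \frac{4257}{-3663} = \left(-4257\right) \left(- \frac{1}{3663}\right) = \frac{43}{37}$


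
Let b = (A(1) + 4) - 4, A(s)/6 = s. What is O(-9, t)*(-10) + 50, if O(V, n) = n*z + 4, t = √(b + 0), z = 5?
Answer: 10 - 50*√6 ≈ -112.47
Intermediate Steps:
A(s) = 6*s
b = 6 (b = (6*1 + 4) - 4 = (6 + 4) - 4 = 10 - 4 = 6)
t = √6 (t = √(6 + 0) = √6 ≈ 2.4495)
O(V, n) = 4 + 5*n (O(V, n) = n*5 + 4 = 5*n + 4 = 4 + 5*n)
O(-9, t)*(-10) + 50 = (4 + 5*√6)*(-10) + 50 = (-40 - 50*√6) + 50 = 10 - 50*√6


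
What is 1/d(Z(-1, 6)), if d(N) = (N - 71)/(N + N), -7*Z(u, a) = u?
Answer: -1/248 ≈ -0.0040323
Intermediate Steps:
Z(u, a) = -u/7
d(N) = (-71 + N)/(2*N) (d(N) = (-71 + N)/((2*N)) = (-71 + N)*(1/(2*N)) = (-71 + N)/(2*N))
1/d(Z(-1, 6)) = 1/((-71 - ⅐*(-1))/(2*((-⅐*(-1))))) = 1/((-71 + ⅐)/(2*(⅐))) = 1/((½)*7*(-496/7)) = 1/(-248) = -1/248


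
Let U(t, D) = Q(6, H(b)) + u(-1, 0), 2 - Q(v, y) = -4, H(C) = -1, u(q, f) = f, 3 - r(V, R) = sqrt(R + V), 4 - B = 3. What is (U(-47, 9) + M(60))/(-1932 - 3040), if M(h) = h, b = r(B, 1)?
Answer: -3/226 ≈ -0.013274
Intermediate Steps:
B = 1 (B = 4 - 1*3 = 4 - 3 = 1)
r(V, R) = 3 - sqrt(R + V)
b = 3 - sqrt(2) (b = 3 - sqrt(1 + 1) = 3 - sqrt(2) ≈ 1.5858)
Q(v, y) = 6 (Q(v, y) = 2 - 1*(-4) = 2 + 4 = 6)
U(t, D) = 6 (U(t, D) = 6 + 0 = 6)
(U(-47, 9) + M(60))/(-1932 - 3040) = (6 + 60)/(-1932 - 3040) = 66/(-4972) = 66*(-1/4972) = -3/226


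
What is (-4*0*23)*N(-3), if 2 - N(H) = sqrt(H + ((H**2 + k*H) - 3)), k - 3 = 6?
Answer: 0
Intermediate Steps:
k = 9 (k = 3 + 6 = 9)
N(H) = 2 - sqrt(-3 + H**2 + 10*H) (N(H) = 2 - sqrt(H + ((H**2 + 9*H) - 3)) = 2 - sqrt(H + (-3 + H**2 + 9*H)) = 2 - sqrt(-3 + H**2 + 10*H))
(-4*0*23)*N(-3) = (-4*0*23)*(2 - sqrt(-3 + (-3)**2 + 10*(-3))) = (0*23)*(2 - sqrt(-3 + 9 - 30)) = 0*(2 - sqrt(-24)) = 0*(2 - 2*I*sqrt(6)) = 0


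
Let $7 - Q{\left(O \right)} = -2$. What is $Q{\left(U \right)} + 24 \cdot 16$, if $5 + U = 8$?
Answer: $393$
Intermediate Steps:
$U = 3$ ($U = -5 + 8 = 3$)
$Q{\left(O \right)} = 9$ ($Q{\left(O \right)} = 7 - -2 = 7 + 2 = 9$)
$Q{\left(U \right)} + 24 \cdot 16 = 9 + 24 \cdot 16 = 9 + 384 = 393$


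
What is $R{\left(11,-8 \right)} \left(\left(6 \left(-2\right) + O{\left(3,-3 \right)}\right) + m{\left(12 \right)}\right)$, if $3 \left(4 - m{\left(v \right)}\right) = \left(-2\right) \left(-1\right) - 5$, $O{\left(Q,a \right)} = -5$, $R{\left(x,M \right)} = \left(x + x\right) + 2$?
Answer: $-288$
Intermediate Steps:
$R{\left(x,M \right)} = 2 + 2 x$ ($R{\left(x,M \right)} = 2 x + 2 = 2 + 2 x$)
$m{\left(v \right)} = 5$ ($m{\left(v \right)} = 4 - \frac{\left(-2\right) \left(-1\right) - 5}{3} = 4 - \frac{2 - 5}{3} = 4 - -1 = 4 + 1 = 5$)
$R{\left(11,-8 \right)} \left(\left(6 \left(-2\right) + O{\left(3,-3 \right)}\right) + m{\left(12 \right)}\right) = \left(2 + 2 \cdot 11\right) \left(\left(6 \left(-2\right) - 5\right) + 5\right) = \left(2 + 22\right) \left(\left(-12 - 5\right) + 5\right) = 24 \left(-17 + 5\right) = 24 \left(-12\right) = -288$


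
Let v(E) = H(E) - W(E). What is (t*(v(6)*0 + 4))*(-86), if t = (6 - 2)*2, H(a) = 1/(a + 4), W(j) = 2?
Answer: -2752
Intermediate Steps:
H(a) = 1/(4 + a)
t = 8 (t = 4*2 = 8)
v(E) = -2 + 1/(4 + E) (v(E) = 1/(4 + E) - 1*2 = 1/(4 + E) - 2 = -2 + 1/(4 + E))
(t*(v(6)*0 + 4))*(-86) = (8*(((-7 - 2*6)/(4 + 6))*0 + 4))*(-86) = (8*(((-7 - 12)/10)*0 + 4))*(-86) = (8*(((⅒)*(-19))*0 + 4))*(-86) = (8*(-19/10*0 + 4))*(-86) = (8*(0 + 4))*(-86) = (8*4)*(-86) = 32*(-86) = -2752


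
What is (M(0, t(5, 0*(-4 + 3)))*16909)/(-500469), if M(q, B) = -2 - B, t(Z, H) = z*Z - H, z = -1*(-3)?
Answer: 287453/500469 ≈ 0.57437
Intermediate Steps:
z = 3
t(Z, H) = -H + 3*Z (t(Z, H) = 3*Z - H = -H + 3*Z)
(M(0, t(5, 0*(-4 + 3)))*16909)/(-500469) = ((-2 - (-0*(-4 + 3) + 3*5))*16909)/(-500469) = ((-2 - (-0*(-1) + 15))*16909)*(-1/500469) = ((-2 - (-1*0 + 15))*16909)*(-1/500469) = ((-2 - (0 + 15))*16909)*(-1/500469) = ((-2 - 1*15)*16909)*(-1/500469) = ((-2 - 15)*16909)*(-1/500469) = -17*16909*(-1/500469) = -287453*(-1/500469) = 287453/500469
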